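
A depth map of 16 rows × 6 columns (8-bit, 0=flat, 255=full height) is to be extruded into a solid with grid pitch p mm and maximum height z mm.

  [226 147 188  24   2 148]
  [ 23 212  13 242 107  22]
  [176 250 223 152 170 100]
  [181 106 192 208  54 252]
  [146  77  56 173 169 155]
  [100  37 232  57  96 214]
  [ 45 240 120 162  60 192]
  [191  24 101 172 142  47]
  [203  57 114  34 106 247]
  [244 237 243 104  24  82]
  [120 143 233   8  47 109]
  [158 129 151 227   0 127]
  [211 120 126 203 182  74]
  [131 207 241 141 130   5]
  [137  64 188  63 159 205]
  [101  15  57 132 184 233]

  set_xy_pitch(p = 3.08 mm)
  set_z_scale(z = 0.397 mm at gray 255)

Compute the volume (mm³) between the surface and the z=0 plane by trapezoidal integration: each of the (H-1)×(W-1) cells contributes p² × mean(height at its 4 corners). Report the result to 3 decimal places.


148.104

height_mm = gray/255 × 0.397; cell vol = 3.08² × mean(4 corners)
unit = 3.08² × 0.397 / (4×255) = 0.00369226 mm³ per gray-sum
row 0: Σ corner-gray over 5 cells = 2289  → 8.4516
row 1: Σ corner-gray over 5 cells = 3059  → 11.2946
row 2: Σ corner-gray over 5 cells = 3419  → 12.6238
row 3: Σ corner-gray over 5 cells = 2804  → 10.3531
row 4: Σ corner-gray over 5 cells = 2409  → 8.8946
row 5: Σ corner-gray over 5 cells = 2559  → 9.4485
row 6: Σ corner-gray over 5 cells = 2517  → 9.2934
row 7: Σ corner-gray over 5 cells = 2188  → 8.0787
row 8: Σ corner-gray over 5 cells = 2614  → 9.6516
row 9: Σ corner-gray over 5 cells = 2633  → 9.7217
row 10: Σ corner-gray over 5 cells = 2390  → 8.8245
row 11: Σ corner-gray over 5 cells = 2846  → 10.5082
row 12: Σ corner-gray over 5 cells = 3121  → 11.5235
row 13: Σ corner-gray over 5 cells = 2864  → 10.5746
row 14: Σ corner-gray over 5 cells = 2400  → 8.8614
Σ rows: total corner-gray = 40112  → 148.1038 mm³


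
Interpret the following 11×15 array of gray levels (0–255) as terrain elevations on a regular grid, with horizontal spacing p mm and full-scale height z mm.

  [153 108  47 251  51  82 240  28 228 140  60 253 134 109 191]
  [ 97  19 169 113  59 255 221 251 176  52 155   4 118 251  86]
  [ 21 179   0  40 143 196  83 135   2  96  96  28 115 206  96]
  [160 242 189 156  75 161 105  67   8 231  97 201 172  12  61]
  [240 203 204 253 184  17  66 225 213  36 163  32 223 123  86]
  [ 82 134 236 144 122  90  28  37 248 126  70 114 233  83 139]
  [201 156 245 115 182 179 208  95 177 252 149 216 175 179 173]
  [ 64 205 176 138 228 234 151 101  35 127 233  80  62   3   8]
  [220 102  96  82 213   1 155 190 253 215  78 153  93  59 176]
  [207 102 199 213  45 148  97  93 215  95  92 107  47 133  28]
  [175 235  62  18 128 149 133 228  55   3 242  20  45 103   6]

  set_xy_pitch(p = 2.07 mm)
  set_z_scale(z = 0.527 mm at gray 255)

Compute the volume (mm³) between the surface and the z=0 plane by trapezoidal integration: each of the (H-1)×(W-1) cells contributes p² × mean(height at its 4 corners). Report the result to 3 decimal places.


165.081

height_mm = gray/255 × 0.527; cell vol = 2.07² × mean(4 corners)
unit = 2.07² × 0.527 / (4×255) = 0.00221386 mm³ per gray-sum
row 0: Σ corner-gray over 14 cells = 7675  → 16.9914
row 1: Σ corner-gray over 14 cells = 6624  → 14.6646
row 2: Σ corner-gray over 14 cells = 6408  → 14.1864
row 3: Σ corner-gray over 14 cells = 7863  → 17.4076
row 4: Σ corner-gray over 14 cells = 7761  → 17.1818
row 5: Σ corner-gray over 14 cells = 8581  → 18.9972
row 6: Σ corner-gray over 14 cells = 8648  → 19.1455
row 7: Σ corner-gray over 14 cells = 7394  → 16.3693
row 8: Σ corner-gray over 14 cells = 7183  → 15.9022
row 9: Σ corner-gray over 14 cells = 6430  → 14.2352
Σ rows: total corner-gray = 74567  → 165.0813 mm³


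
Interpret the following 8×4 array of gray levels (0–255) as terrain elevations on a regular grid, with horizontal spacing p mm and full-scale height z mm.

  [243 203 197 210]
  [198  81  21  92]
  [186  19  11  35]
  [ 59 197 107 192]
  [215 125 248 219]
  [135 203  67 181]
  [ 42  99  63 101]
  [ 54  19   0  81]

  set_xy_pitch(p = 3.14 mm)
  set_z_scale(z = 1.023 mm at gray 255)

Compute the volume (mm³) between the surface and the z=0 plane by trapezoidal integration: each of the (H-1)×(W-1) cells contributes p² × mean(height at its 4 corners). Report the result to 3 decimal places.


height_mm = gray/255 × 1.023; cell vol = 3.14² × mean(4 corners)
unit = 3.14² × 1.023 / (4×255) = 0.0098886 mm³ per gray-sum
row 0: Σ corner-gray over 3 cells = 1747  → 17.2754
row 1: Σ corner-gray over 3 cells = 775  → 7.6637
row 2: Σ corner-gray over 3 cells = 1140  → 11.2730
row 3: Σ corner-gray over 3 cells = 2039  → 20.1629
row 4: Σ corner-gray over 3 cells = 2036  → 20.1332
row 5: Σ corner-gray over 3 cells = 1323  → 13.0826
row 6: Σ corner-gray over 3 cells = 640  → 6.3287
Σ rows: total corner-gray = 9700  → 95.9194 mm³

95.919


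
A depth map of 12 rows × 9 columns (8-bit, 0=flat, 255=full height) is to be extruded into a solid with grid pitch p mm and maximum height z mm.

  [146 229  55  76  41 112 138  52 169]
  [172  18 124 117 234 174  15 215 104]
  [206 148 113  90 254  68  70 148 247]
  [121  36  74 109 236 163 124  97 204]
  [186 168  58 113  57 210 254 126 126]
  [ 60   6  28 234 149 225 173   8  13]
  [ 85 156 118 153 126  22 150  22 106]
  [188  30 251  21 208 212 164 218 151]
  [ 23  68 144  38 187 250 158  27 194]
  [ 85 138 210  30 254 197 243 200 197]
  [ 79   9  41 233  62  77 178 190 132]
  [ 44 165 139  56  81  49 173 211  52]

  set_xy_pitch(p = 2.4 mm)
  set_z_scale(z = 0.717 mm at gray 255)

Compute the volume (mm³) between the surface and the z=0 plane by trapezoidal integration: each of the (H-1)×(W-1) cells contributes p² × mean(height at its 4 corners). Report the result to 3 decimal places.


185.470

height_mm = gray/255 × 0.717; cell vol = 2.4² × mean(4 corners)
unit = 2.4² × 0.717 / (4×255) = 0.00404894 mm³ per gray-sum
row 0: Σ corner-gray over 8 cells = 3791  → 15.3495
row 1: Σ corner-gray over 8 cells = 4305  → 17.4307
row 2: Σ corner-gray over 8 cells = 4238  → 17.1594
row 3: Σ corner-gray over 8 cells = 4287  → 17.3578
row 4: Σ corner-gray over 8 cells = 4003  → 16.2079
row 5: Σ corner-gray over 8 cells = 3404  → 13.7826
row 6: Σ corner-gray over 8 cells = 4232  → 17.1351
row 7: Σ corner-gray over 8 cells = 4508  → 18.2526
row 8: Σ corner-gray over 8 cells = 4787  → 19.3823
row 9: Σ corner-gray over 8 cells = 4617  → 18.6940
row 10: Σ corner-gray over 8 cells = 3635  → 14.7179
Σ rows: total corner-gray = 45807  → 185.4698 mm³


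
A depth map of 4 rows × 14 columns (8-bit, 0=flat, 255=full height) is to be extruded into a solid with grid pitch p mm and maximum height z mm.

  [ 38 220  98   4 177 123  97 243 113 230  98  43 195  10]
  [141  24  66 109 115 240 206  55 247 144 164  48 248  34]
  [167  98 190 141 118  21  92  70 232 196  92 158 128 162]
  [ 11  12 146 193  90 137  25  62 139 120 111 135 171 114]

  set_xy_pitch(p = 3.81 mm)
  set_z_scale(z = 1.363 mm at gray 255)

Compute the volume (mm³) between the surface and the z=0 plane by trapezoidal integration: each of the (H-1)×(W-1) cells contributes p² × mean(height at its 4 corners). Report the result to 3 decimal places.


387.038

height_mm = gray/255 × 1.363; cell vol = 3.81² × mean(4 corners)
unit = 3.81² × 1.363 / (4×255) = 0.0193975 mm³ per gray-sum
row 0: Σ corner-gray over 13 cells = 6837  → 132.6207
row 1: Σ corner-gray over 13 cells = 6908  → 133.9979
row 2: Σ corner-gray over 13 cells = 6208  → 120.4196
Σ rows: total corner-gray = 19953  → 387.0382 mm³


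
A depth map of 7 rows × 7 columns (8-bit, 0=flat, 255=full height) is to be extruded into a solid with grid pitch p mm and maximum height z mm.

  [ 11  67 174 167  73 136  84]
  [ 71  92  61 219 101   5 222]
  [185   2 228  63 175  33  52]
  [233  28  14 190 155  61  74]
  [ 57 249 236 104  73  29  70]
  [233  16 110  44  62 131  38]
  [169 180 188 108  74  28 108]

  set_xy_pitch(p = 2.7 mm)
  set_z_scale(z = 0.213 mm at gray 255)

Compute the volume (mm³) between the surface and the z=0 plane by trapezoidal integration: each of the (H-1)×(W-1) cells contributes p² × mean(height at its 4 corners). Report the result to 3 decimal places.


height_mm = gray/255 × 0.213; cell vol = 2.7² × mean(4 corners)
unit = 2.7² × 0.213 / (4×255) = 0.00152232 mm³ per gray-sum
row 0: Σ corner-gray over 6 cells = 2578  → 3.9246
row 1: Σ corner-gray over 6 cells = 2488  → 3.7875
row 2: Σ corner-gray over 6 cells = 2442  → 3.7175
row 3: Σ corner-gray over 6 cells = 2712  → 4.1285
row 4: Σ corner-gray over 6 cells = 2506  → 3.8149
row 5: Σ corner-gray over 6 cells = 2430  → 3.6992
Σ rows: total corner-gray = 15156  → 23.0723 mm³

23.072


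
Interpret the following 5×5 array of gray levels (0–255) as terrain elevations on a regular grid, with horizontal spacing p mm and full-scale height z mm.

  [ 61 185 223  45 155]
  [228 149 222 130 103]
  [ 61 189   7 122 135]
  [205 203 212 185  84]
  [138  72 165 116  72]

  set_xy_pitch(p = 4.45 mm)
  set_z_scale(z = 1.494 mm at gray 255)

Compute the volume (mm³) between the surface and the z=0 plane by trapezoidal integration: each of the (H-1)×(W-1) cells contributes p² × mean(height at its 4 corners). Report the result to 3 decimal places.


height_mm = gray/255 × 1.494; cell vol = 4.45² × mean(4 corners)
unit = 4.45² × 1.494 / (4×255) = 0.0290048 mm³ per gray-sum
row 0: Σ corner-gray over 4 cells = 2455  → 71.2069
row 1: Σ corner-gray over 4 cells = 2165  → 62.7955
row 2: Σ corner-gray over 4 cells = 2321  → 67.3202
row 3: Σ corner-gray over 4 cells = 2405  → 69.7566
Σ rows: total corner-gray = 9346  → 271.0792 mm³

271.079


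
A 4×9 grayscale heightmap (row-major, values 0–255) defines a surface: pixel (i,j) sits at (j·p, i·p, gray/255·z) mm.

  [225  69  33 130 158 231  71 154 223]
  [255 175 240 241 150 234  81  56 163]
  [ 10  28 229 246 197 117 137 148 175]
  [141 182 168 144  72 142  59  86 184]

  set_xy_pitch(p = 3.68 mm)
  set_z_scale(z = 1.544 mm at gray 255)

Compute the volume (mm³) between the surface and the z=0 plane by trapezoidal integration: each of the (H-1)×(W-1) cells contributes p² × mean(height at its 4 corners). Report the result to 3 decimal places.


height_mm = gray/255 × 1.544; cell vol = 3.68² × mean(4 corners)
unit = 3.68² × 1.544 / (4×255) = 0.0204995 mm³ per gray-sum
row 0: Σ corner-gray over 8 cells = 4912  → 100.6934
row 1: Σ corner-gray over 8 cells = 5161  → 105.7978
row 2: Σ corner-gray over 8 cells = 4420  → 90.6077
Σ rows: total corner-gray = 14493  → 297.0989 mm³

297.099


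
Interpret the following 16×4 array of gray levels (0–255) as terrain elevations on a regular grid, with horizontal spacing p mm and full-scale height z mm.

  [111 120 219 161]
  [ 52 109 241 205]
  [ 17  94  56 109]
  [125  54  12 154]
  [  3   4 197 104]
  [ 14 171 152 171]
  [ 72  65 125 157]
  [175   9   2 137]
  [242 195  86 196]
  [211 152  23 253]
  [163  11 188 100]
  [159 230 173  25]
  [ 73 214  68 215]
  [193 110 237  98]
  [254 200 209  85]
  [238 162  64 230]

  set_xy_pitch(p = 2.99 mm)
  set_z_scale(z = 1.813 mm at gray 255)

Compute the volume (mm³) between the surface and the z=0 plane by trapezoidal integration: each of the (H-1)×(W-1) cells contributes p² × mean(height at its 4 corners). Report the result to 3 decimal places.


height_mm = gray/255 × 1.813; cell vol = 2.99² × mean(4 corners)
unit = 2.99² × 1.813 / (4×255) = 0.0158906 mm³ per gray-sum
row 0: Σ corner-gray over 3 cells = 1907  → 30.3034
row 1: Σ corner-gray over 3 cells = 1383  → 21.9767
row 2: Σ corner-gray over 3 cells = 837  → 13.3004
row 3: Σ corner-gray over 3 cells = 920  → 14.6193
row 4: Σ corner-gray over 3 cells = 1340  → 21.2934
row 5: Σ corner-gray over 3 cells = 1440  → 22.8824
row 6: Σ corner-gray over 3 cells = 943  → 14.9848
row 7: Σ corner-gray over 3 cells = 1334  → 21.1980
row 8: Σ corner-gray over 3 cells = 1814  → 28.8255
row 9: Σ corner-gray over 3 cells = 1475  → 23.4386
row 10: Σ corner-gray over 3 cells = 1651  → 26.2354
row 11: Σ corner-gray over 3 cells = 1842  → 29.2705
row 12: Σ corner-gray over 3 cells = 1837  → 29.1910
row 13: Σ corner-gray over 3 cells = 2142  → 34.0376
row 14: Σ corner-gray over 3 cells = 2077  → 33.0048
Σ rows: total corner-gray = 22942  → 364.5619 mm³

364.562


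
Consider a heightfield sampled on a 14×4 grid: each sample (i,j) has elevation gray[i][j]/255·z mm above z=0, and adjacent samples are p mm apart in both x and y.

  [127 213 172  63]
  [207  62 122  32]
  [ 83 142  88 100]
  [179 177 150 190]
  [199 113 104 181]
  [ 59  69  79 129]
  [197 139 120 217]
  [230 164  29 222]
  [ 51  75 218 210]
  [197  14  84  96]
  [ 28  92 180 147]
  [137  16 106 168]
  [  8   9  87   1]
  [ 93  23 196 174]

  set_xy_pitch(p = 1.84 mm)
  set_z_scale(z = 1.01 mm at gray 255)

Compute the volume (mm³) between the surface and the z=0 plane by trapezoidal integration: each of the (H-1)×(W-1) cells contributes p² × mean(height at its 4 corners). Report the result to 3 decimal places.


height_mm = gray/255 × 1.01; cell vol = 1.84² × mean(4 corners)
unit = 1.84² × 1.01 / (4×255) = 0.00335241 mm³ per gray-sum
row 0: Σ corner-gray over 3 cells = 1567  → 5.2532
row 1: Σ corner-gray over 3 cells = 1250  → 4.1905
row 2: Σ corner-gray over 3 cells = 1666  → 5.5851
row 3: Σ corner-gray over 3 cells = 1837  → 6.1584
row 4: Σ corner-gray over 3 cells = 1298  → 4.3514
row 5: Σ corner-gray over 3 cells = 1416  → 4.7470
row 6: Σ corner-gray over 3 cells = 1770  → 5.9338
row 7: Σ corner-gray over 3 cells = 1685  → 5.6488
row 8: Σ corner-gray over 3 cells = 1336  → 4.4788
row 9: Σ corner-gray over 3 cells = 1208  → 4.0497
row 10: Σ corner-gray over 3 cells = 1268  → 4.2509
row 11: Σ corner-gray over 3 cells = 750  → 2.5143
row 12: Σ corner-gray over 3 cells = 906  → 3.0373
Σ rows: total corner-gray = 17957  → 60.1992 mm³

60.199


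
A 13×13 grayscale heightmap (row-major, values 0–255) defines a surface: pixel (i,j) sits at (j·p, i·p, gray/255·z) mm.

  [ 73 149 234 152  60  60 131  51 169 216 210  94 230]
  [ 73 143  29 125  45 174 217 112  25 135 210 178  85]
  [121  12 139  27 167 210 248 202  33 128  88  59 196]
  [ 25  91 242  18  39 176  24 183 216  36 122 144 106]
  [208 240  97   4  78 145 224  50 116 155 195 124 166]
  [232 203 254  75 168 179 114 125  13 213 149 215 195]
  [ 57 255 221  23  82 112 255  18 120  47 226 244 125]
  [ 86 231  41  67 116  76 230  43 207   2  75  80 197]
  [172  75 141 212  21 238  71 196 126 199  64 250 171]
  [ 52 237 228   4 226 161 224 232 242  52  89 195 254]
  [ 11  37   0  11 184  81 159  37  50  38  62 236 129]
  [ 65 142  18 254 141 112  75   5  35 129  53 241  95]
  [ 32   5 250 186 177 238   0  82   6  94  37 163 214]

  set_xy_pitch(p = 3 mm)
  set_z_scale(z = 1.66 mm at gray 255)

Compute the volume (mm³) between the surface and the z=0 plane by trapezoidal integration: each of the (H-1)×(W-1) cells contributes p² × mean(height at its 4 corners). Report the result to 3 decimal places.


height_mm = gray/255 × 1.66; cell vol = 3² × mean(4 corners)
unit = 3² × 1.66 / (4×255) = 0.0146471 mm³ per gray-sum
row 0: Σ corner-gray over 12 cells = 6299  → 92.2618
row 1: Σ corner-gray over 12 cells = 5887  → 86.2272
row 2: Σ corner-gray over 12 cells = 5656  → 82.8438
row 3: Σ corner-gray over 12 cells = 5943  → 87.0475
row 4: Σ corner-gray over 12 cells = 7073  → 103.5986
row 5: Σ corner-gray over 12 cells = 7231  → 105.9129
row 6: Σ corner-gray over 12 cells = 6007  → 87.9849
row 7: Σ corner-gray over 12 cells = 6148  → 90.0501
row 8: Σ corner-gray over 12 cells = 7615  → 111.5374
row 9: Σ corner-gray over 12 cells = 6016  → 88.1167
row 10: Σ corner-gray over 12 cells = 4500  → 65.9118
row 11: Σ corner-gray over 12 cells = 5292  → 77.5122
Σ rows: total corner-gray = 73667  → 1079.0049 mm³

1079.005


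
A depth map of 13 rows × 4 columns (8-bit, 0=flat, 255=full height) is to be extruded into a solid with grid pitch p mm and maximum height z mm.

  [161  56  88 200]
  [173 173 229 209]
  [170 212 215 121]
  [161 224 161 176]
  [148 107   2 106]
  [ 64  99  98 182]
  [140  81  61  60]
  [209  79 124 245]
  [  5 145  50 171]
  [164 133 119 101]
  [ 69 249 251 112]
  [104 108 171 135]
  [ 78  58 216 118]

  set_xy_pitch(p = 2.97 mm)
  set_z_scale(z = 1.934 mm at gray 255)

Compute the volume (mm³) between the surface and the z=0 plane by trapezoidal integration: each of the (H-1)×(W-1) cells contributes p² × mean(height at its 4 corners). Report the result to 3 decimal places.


331.274

height_mm = gray/255 × 1.934; cell vol = 2.97² × mean(4 corners)
unit = 2.97² × 1.934 / (4×255) = 0.0167251 mm³ per gray-sum
row 0: Σ corner-gray over 3 cells = 1835  → 30.6906
row 1: Σ corner-gray over 3 cells = 2331  → 38.9863
row 2: Σ corner-gray over 3 cells = 2252  → 37.6650
row 3: Σ corner-gray over 3 cells = 1579  → 26.4090
row 4: Σ corner-gray over 3 cells = 1112  → 18.5983
row 5: Σ corner-gray over 3 cells = 1124  → 18.7990
row 6: Σ corner-gray over 3 cells = 1344  → 22.4786
row 7: Σ corner-gray over 3 cells = 1426  → 23.8500
row 8: Σ corner-gray over 3 cells = 1335  → 22.3280
row 9: Σ corner-gray over 3 cells = 1950  → 32.6140
row 10: Σ corner-gray over 3 cells = 1978  → 33.0823
row 11: Σ corner-gray over 3 cells = 1541  → 25.7734
Σ rows: total corner-gray = 19807  → 331.2744 mm³


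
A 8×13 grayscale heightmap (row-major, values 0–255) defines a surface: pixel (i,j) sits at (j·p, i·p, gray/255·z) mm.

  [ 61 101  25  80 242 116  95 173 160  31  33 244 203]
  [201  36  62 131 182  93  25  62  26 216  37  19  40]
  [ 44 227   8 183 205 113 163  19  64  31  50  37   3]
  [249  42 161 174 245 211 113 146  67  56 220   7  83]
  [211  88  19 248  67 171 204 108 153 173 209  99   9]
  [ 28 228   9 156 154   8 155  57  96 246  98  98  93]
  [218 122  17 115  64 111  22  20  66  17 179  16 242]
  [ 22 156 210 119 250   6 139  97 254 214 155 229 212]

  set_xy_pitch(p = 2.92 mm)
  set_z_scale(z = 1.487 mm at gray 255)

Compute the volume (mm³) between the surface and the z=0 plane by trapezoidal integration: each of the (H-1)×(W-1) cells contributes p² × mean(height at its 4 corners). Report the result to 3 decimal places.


height_mm = gray/255 × 1.487; cell vol = 2.92² × mean(4 corners)
unit = 2.92² × 1.487 / (4×255) = 0.0124302 mm³ per gray-sum
row 0: Σ corner-gray over 12 cells = 4883  → 60.6964
row 1: Σ corner-gray over 12 cells = 4266  → 53.0270
row 2: Σ corner-gray over 12 cells = 5463  → 67.9059
row 3: Σ corner-gray over 12 cells = 6514  → 80.9700
row 4: Σ corner-gray over 12 cells = 6029  → 74.9414
row 5: Σ corner-gray over 12 cells = 4689  → 58.2850
row 6: Σ corner-gray over 12 cells = 5850  → 72.7164
Σ rows: total corner-gray = 37694  → 468.5422 mm³

468.542


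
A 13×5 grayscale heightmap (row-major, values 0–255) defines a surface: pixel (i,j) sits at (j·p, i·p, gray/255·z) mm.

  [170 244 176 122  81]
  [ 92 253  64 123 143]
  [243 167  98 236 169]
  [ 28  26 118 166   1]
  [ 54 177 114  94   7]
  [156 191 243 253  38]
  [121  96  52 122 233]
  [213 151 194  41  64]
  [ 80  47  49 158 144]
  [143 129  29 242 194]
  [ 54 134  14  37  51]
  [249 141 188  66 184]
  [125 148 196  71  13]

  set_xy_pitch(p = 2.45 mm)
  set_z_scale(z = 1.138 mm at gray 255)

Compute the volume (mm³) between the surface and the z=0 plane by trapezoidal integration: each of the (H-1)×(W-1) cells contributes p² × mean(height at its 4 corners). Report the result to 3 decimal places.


163.920

height_mm = gray/255 × 1.138; cell vol = 2.45² × mean(4 corners)
unit = 2.45² × 1.138 / (4×255) = 0.00669691 mm³ per gray-sum
row 0: Σ corner-gray over 4 cells = 2450  → 16.4074
row 1: Σ corner-gray over 4 cells = 2529  → 16.9365
row 2: Σ corner-gray over 4 cells = 2063  → 13.8157
row 3: Σ corner-gray over 4 cells = 1480  → 9.9114
row 4: Σ corner-gray over 4 cells = 2399  → 16.0659
row 5: Σ corner-gray over 4 cells = 2462  → 16.4878
row 6: Σ corner-gray over 4 cells = 1943  → 13.0121
row 7: Σ corner-gray over 4 cells = 1781  → 11.9272
row 8: Σ corner-gray over 4 cells = 1869  → 12.5165
row 9: Σ corner-gray over 4 cells = 1612  → 10.7954
row 10: Σ corner-gray over 4 cells = 1698  → 11.3713
row 11: Σ corner-gray over 4 cells = 2191  → 14.6729
Σ rows: total corner-gray = 24477  → 163.9202 mm³


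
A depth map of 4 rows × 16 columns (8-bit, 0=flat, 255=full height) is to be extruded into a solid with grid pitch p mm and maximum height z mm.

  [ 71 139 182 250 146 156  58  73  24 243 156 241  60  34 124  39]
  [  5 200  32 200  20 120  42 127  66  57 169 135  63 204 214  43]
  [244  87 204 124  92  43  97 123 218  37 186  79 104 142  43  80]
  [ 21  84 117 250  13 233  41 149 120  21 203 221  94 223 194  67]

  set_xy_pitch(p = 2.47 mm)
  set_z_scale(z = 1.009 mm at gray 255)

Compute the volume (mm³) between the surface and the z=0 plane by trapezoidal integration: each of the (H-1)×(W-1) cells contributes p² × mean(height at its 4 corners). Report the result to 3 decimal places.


130.069

height_mm = gray/255 × 1.009; cell vol = 2.47² × mean(4 corners)
unit = 2.47² × 1.009 / (4×255) = 0.00603511 mm³ per gray-sum
row 0: Σ corner-gray over 15 cells = 7228  → 43.6217
row 1: Σ corner-gray over 15 cells = 6828  → 41.2077
row 2: Σ corner-gray over 15 cells = 7496  → 45.2392
Σ rows: total corner-gray = 21552  → 130.0686 mm³


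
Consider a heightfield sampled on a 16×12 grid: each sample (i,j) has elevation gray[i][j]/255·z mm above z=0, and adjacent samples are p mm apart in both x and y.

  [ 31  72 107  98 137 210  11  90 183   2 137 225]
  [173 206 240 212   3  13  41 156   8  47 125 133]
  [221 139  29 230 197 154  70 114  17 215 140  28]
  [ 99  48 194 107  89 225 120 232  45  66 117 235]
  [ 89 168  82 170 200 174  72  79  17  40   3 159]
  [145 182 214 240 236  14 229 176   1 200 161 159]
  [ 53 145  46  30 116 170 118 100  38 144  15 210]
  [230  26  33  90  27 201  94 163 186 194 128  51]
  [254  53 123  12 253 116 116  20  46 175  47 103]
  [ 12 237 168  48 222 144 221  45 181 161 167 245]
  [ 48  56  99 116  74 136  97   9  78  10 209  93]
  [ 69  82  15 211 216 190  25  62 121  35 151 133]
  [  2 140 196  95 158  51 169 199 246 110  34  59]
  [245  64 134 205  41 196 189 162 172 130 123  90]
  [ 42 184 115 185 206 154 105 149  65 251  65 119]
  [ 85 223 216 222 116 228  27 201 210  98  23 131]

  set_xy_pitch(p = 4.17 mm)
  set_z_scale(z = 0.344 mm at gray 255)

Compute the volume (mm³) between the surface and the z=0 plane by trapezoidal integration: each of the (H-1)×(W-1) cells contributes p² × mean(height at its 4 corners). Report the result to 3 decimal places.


height_mm = gray/255 × 0.344; cell vol = 4.17² × mean(4 corners)
unit = 4.17² × 0.344 / (4×255) = 0.00586449 mm³ per gray-sum
row 0: Σ corner-gray over 11 cells = 4758  → 27.9033
row 1: Σ corner-gray over 11 cells = 5267  → 30.8883
row 2: Σ corner-gray over 11 cells = 5679  → 33.3044
row 3: Σ corner-gray over 11 cells = 5078  → 29.7799
row 4: Σ corner-gray over 11 cells = 5868  → 34.4128
row 5: Σ corner-gray over 11 cells = 5717  → 33.5273
row 6: Σ corner-gray over 11 cells = 4672  → 27.3989
row 7: Σ corner-gray over 11 cells = 4844  → 28.4076
row 8: Σ corner-gray over 11 cells = 5724  → 33.5684
row 9: Σ corner-gray over 11 cells = 5354  → 31.3985
row 10: Σ corner-gray over 11 cells = 4327  → 25.3757
row 11: Σ corner-gray over 11 cells = 5275  → 30.9352
row 12: Σ corner-gray over 11 cells = 6024  → 35.3277
row 13: Σ corner-gray over 11 cells = 6286  → 36.8642
row 14: Σ corner-gray over 11 cells = 6463  → 37.9022
Σ rows: total corner-gray = 81336  → 476.9943 mm³

476.994


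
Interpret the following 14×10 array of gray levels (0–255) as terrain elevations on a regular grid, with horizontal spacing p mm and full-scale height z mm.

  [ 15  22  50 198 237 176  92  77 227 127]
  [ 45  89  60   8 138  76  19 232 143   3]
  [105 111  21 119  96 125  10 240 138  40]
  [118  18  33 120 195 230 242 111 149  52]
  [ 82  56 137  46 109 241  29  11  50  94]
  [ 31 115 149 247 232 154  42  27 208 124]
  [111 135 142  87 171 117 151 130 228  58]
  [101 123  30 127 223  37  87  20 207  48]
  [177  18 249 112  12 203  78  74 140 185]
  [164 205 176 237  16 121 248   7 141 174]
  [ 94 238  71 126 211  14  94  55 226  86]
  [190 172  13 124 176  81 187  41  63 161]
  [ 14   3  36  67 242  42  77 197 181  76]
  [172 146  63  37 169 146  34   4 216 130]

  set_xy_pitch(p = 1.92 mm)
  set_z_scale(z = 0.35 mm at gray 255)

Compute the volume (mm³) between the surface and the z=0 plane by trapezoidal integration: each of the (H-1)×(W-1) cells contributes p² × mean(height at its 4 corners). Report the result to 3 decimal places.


68.760

height_mm = gray/255 × 0.35; cell vol = 1.92² × mean(4 corners)
unit = 1.92² × 0.35 / (4×255) = 0.00126494 mm³ per gray-sum
row 0: Σ corner-gray over 9 cells = 3878  → 4.9054
row 1: Σ corner-gray over 9 cells = 3443  → 4.3552
row 2: Σ corner-gray over 9 cells = 4231  → 5.3520
row 3: Σ corner-gray over 9 cells = 3900  → 4.9333
row 4: Σ corner-gray over 9 cells = 4037  → 5.1066
row 5: Σ corner-gray over 9 cells = 4994  → 6.3171
row 6: Σ corner-gray over 9 cells = 4348  → 5.5000
row 7: Σ corner-gray over 9 cells = 3991  → 5.0484
row 8: Σ corner-gray over 9 cells = 4774  → 6.0388
row 9: Σ corner-gray over 9 cells = 4890  → 6.1856
row 10: Σ corner-gray over 9 cells = 4315  → 5.4582
row 11: Σ corner-gray over 9 cells = 3845  → 4.8637
row 12: Σ corner-gray over 9 cells = 3712  → 4.6955
Σ rows: total corner-gray = 54358  → 68.7597 mm³


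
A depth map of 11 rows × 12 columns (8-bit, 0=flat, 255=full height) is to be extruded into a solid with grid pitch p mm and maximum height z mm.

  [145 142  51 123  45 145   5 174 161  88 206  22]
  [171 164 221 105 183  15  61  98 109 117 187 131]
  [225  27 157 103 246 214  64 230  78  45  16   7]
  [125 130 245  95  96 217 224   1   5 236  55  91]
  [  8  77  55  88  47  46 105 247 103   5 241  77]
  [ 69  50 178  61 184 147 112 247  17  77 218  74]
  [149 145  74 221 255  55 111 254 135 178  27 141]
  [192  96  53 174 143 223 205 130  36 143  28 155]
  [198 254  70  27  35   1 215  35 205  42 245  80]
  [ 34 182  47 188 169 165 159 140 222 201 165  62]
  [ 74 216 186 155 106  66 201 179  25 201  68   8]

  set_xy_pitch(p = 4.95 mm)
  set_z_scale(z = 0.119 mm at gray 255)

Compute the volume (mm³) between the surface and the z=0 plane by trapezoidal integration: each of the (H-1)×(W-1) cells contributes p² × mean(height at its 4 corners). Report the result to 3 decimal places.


158.142

height_mm = gray/255 × 0.119; cell vol = 4.95² × mean(4 corners)
unit = 4.95² × 0.119 / (4×255) = 0.00285863 mm³ per gray-sum
row 0: Σ corner-gray over 11 cells = 5269  → 15.0621
row 1: Σ corner-gray over 11 cells = 5414  → 15.4766
row 2: Σ corner-gray over 11 cells = 5416  → 15.4823
row 3: Σ corner-gray over 11 cells = 4937  → 14.1130
row 4: Σ corner-gray over 11 cells = 4838  → 13.8300
row 5: Σ corner-gray over 11 cells = 5925  → 16.9374
row 6: Σ corner-gray over 11 cells = 6009  → 17.1775
row 7: Σ corner-gray over 11 cells = 5345  → 15.2794
row 8: Σ corner-gray over 11 cells = 5908  → 16.8888
row 9: Σ corner-gray over 11 cells = 6260  → 17.8950
Σ rows: total corner-gray = 55321  → 158.1420 mm³


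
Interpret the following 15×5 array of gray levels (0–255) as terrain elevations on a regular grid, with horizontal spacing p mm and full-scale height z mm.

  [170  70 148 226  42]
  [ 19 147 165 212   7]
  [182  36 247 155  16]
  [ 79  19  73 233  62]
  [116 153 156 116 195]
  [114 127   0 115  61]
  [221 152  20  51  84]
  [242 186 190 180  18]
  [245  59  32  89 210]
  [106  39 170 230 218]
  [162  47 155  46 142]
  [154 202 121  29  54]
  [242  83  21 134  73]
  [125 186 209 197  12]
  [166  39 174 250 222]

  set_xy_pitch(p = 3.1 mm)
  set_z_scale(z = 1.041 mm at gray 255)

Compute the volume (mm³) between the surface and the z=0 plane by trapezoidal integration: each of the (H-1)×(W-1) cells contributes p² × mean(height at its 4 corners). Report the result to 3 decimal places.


273.247

height_mm = gray/255 × 1.041; cell vol = 3.1² × mean(4 corners)
unit = 3.1² × 1.041 / (4×255) = 0.00980785 mm³ per gray-sum
row 0: Σ corner-gray over 4 cells = 2174  → 21.3223
row 1: Σ corner-gray over 4 cells = 2148  → 21.0673
row 2: Σ corner-gray over 4 cells = 1865  → 18.2916
row 3: Σ corner-gray over 4 cells = 1952  → 19.1449
row 4: Σ corner-gray over 4 cells = 1820  → 17.8503
row 5: Σ corner-gray over 4 cells = 1410  → 13.8291
row 6: Σ corner-gray over 4 cells = 2123  → 20.8221
row 7: Σ corner-gray over 4 cells = 2187  → 21.4498
row 8: Σ corner-gray over 4 cells = 2017  → 19.7824
row 9: Σ corner-gray over 4 cells = 2002  → 19.6353
row 10: Σ corner-gray over 4 cells = 1712  → 16.7910
row 11: Σ corner-gray over 4 cells = 1703  → 16.7028
row 12: Σ corner-gray over 4 cells = 2112  → 20.7142
row 13: Σ corner-gray over 4 cells = 2635  → 25.8437
Σ rows: total corner-gray = 27860  → 273.2468 mm³


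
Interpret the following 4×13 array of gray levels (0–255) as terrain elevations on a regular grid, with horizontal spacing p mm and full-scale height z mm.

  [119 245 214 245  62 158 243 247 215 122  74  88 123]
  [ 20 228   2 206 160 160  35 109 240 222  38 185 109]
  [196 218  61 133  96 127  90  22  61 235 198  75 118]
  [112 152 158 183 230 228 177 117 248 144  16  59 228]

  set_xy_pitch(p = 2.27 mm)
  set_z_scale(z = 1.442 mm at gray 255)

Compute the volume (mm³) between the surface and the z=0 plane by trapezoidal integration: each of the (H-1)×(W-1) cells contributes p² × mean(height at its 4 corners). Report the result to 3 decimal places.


height_mm = gray/255 × 1.442; cell vol = 2.27² × mean(4 corners)
unit = 2.27² × 1.442 / (4×255) = 0.00728479 mm³ per gray-sum
row 0: Σ corner-gray over 12 cells = 7367  → 53.6670
row 1: Σ corner-gray over 12 cells = 6245  → 45.4935
row 2: Σ corner-gray over 12 cells = 6710  → 48.8809
Σ rows: total corner-gray = 20322  → 148.0414 mm³

148.041


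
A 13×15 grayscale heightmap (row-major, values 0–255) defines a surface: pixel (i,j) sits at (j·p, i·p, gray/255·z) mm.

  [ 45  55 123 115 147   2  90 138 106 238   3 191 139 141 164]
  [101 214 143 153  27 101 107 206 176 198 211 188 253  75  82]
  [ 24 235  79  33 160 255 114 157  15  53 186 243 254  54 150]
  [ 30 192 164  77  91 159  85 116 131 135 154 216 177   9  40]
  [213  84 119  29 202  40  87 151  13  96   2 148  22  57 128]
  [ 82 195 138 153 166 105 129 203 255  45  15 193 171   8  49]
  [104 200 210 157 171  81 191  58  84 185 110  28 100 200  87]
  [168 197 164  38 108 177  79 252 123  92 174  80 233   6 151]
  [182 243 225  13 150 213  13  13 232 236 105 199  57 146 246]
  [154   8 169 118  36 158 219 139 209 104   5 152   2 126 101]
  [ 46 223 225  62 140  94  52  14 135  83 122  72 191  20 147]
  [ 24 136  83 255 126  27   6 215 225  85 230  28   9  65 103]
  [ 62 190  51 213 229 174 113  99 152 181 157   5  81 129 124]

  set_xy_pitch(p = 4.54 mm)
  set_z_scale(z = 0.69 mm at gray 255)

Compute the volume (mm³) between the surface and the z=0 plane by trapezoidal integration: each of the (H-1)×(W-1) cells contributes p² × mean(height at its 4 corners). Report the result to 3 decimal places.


1175.058

height_mm = gray/255 × 0.69; cell vol = 4.54² × mean(4 corners)
unit = 4.54² × 0.69 / (4×255) = 0.0139431 mm³ per gray-sum
row 0: Σ corner-gray over 14 cells = 7472  → 104.1832
row 1: Σ corner-gray over 14 cells = 8137  → 113.4553
row 2: Σ corner-gray over 14 cells = 7332  → 102.2311
row 3: Σ corner-gray over 14 cells = 5923  → 82.5852
row 4: Σ corner-gray over 14 cells = 6124  → 85.3878
row 5: Σ corner-gray over 14 cells = 7424  → 103.5139
row 6: Σ corner-gray over 14 cells = 7506  → 104.6572
row 7: Σ corner-gray over 14 cells = 7883  → 109.9138
row 8: Σ corner-gray over 14 cells = 7263  → 101.2690
row 9: Σ corner-gray over 14 cells = 6204  → 86.5032
row 10: Σ corner-gray over 14 cells = 6166  → 85.9734
row 11: Σ corner-gray over 14 cells = 6841  → 95.3850
Σ rows: total corner-gray = 84275  → 1175.0582 mm³


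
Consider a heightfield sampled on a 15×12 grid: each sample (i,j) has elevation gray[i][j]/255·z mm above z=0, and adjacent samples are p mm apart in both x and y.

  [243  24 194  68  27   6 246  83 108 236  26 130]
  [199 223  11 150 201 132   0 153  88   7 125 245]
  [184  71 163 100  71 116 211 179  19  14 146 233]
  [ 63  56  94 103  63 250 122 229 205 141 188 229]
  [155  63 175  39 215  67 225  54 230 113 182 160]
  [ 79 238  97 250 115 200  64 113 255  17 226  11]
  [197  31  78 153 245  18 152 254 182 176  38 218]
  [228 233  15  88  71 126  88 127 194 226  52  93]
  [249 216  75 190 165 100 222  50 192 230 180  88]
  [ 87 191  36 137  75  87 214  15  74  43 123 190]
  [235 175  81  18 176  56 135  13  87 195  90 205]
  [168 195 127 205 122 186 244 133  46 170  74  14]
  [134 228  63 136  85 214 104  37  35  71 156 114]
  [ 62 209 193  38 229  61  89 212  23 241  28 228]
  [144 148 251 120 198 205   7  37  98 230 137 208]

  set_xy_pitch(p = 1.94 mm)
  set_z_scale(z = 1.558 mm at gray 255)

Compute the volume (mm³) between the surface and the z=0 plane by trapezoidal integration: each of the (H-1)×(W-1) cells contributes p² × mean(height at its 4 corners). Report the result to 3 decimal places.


463.364

height_mm = gray/255 × 1.558; cell vol = 1.94² × mean(4 corners)
unit = 1.94² × 1.558 / (4×255) = 0.00574871 mm³ per gray-sum
row 0: Σ corner-gray over 11 cells = 5033  → 28.9333
row 1: Σ corner-gray over 11 cells = 5221  → 30.0140
row 2: Σ corner-gray over 11 cells = 5791  → 33.2908
row 3: Σ corner-gray over 11 cells = 6235  → 35.8432
row 4: Σ corner-gray over 11 cells = 6281  → 36.1077
row 5: Σ corner-gray over 11 cells = 6309  → 36.2686
row 6: Σ corner-gray over 11 cells = 5830  → 33.5150
row 7: Σ corner-gray over 11 cells = 6338  → 36.4354
row 8: Σ corner-gray over 11 cells = 5844  → 33.5955
row 9: Σ corner-gray over 11 cells = 4759  → 27.3581
row 10: Σ corner-gray over 11 cells = 5678  → 32.6412
row 11: Σ corner-gray over 11 cells = 5692  → 32.7217
row 12: Σ corner-gray over 11 cells = 5442  → 31.2845
row 13: Σ corner-gray over 11 cells = 6150  → 35.3546
Σ rows: total corner-gray = 80603  → 463.3636 mm³


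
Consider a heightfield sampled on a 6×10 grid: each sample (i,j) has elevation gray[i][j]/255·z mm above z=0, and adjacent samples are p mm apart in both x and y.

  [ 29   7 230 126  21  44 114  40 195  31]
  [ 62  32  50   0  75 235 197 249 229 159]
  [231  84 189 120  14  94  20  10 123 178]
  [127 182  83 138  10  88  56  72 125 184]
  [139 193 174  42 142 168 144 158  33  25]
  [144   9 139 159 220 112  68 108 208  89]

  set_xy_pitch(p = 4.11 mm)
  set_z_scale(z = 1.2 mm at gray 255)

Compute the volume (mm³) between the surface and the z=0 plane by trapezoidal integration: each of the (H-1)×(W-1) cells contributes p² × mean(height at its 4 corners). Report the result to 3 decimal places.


height_mm = gray/255 × 1.2; cell vol = 4.11² × mean(4 corners)
unit = 4.11² × 1.2 / (4×255) = 0.0198731 mm³ per gray-sum
row 0: Σ corner-gray over 9 cells = 3969  → 78.8762
row 1: Σ corner-gray over 9 cells = 4072  → 80.9231
row 2: Σ corner-gray over 9 cells = 3536  → 70.2711
row 3: Σ corner-gray over 9 cells = 4091  → 81.3007
row 4: Σ corner-gray over 9 cells = 4551  → 90.4423
Σ rows: total corner-gray = 20219  → 401.8134 mm³

401.813


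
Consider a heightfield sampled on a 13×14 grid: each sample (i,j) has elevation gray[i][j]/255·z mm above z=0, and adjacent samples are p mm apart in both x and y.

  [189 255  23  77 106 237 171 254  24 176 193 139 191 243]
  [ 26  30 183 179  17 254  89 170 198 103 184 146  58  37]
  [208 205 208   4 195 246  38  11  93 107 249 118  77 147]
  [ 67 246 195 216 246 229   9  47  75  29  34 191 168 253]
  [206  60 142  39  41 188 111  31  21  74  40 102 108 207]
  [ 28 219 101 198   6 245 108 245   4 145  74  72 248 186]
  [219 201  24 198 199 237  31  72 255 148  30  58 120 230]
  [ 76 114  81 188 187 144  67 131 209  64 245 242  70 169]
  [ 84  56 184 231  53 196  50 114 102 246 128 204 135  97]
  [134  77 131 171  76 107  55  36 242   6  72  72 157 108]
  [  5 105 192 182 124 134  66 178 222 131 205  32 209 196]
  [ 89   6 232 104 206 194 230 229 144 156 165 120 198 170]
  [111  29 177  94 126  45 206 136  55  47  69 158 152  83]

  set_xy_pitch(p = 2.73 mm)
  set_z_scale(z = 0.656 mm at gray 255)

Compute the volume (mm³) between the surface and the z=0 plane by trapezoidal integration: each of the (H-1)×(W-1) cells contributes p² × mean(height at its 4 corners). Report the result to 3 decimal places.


395.854

height_mm = gray/255 × 0.656; cell vol = 2.73² × mean(4 corners)
unit = 2.73² × 0.656 / (4×255) = 0.00479324 mm³ per gray-sum
row 0: Σ corner-gray over 13 cells = 7409  → 35.5131
row 1: Σ corner-gray over 13 cells = 6742  → 32.3160
row 2: Σ corner-gray over 13 cells = 7147  → 34.2573
row 3: Σ corner-gray over 13 cells = 6017  → 28.8409
row 4: Σ corner-gray over 13 cells = 5871  → 28.1411
row 5: Σ corner-gray over 13 cells = 7139  → 34.2189
row 6: Σ corner-gray over 13 cells = 7324  → 35.1057
row 7: Σ corner-gray over 13 cells = 7308  → 35.0290
row 8: Σ corner-gray over 13 cells = 6225  → 29.8379
row 9: Σ corner-gray over 13 cells = 6407  → 30.7103
row 10: Σ corner-gray over 13 cells = 7988  → 38.2884
row 11: Σ corner-gray over 13 cells = 7009  → 33.5958
Σ rows: total corner-gray = 82586  → 395.8543 mm³


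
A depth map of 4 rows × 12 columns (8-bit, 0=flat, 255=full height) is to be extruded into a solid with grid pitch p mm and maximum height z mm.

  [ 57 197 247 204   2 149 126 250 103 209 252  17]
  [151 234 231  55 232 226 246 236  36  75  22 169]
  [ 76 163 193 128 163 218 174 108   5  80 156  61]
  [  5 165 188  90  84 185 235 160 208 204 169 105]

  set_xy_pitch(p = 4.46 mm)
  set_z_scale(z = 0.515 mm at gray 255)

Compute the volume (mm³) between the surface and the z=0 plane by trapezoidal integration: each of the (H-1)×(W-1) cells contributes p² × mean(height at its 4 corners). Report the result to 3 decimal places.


199.621

height_mm = gray/255 × 0.515; cell vol = 4.46² × mean(4 corners)
unit = 4.46² × 0.515 / (4×255) = 0.0100433 mm³ per gray-sum
row 0: Σ corner-gray over 11 cells = 7058  → 70.8857
row 1: Σ corner-gray over 11 cells = 6419  → 64.4680
row 2: Σ corner-gray over 11 cells = 6399  → 64.2671
Σ rows: total corner-gray = 19876  → 199.6208 mm³


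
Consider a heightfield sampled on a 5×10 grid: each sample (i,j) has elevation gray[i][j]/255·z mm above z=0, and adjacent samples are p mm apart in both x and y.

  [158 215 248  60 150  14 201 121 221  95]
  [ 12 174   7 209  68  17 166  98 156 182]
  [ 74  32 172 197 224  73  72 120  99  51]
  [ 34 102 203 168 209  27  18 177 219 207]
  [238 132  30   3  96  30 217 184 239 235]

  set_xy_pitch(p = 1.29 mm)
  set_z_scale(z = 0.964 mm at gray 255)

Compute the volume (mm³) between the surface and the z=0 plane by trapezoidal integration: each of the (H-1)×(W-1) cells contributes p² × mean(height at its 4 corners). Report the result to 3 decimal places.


28.618

height_mm = gray/255 × 0.964; cell vol = 1.29² × mean(4 corners)
unit = 1.29² × 0.964 / (4×255) = 0.00157274 mm³ per gray-sum
row 0: Σ corner-gray over 9 cells = 4697  → 7.3871
row 1: Σ corner-gray over 9 cells = 4087  → 6.4278
row 2: Σ corner-gray over 9 cells = 4590  → 7.2189
row 3: Σ corner-gray over 9 cells = 4822  → 7.5837
Σ rows: total corner-gray = 18196  → 28.6175 mm³


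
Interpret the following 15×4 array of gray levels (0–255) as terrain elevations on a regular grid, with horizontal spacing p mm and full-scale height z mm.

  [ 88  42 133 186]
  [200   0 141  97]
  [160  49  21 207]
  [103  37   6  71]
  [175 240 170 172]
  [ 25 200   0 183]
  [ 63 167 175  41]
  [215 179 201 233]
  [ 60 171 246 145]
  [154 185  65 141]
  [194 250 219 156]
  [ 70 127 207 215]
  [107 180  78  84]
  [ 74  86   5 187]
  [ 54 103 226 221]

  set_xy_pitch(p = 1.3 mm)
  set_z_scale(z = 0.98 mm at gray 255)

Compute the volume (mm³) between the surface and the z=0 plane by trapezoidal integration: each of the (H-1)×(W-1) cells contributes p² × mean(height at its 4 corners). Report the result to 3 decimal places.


36.113

height_mm = gray/255 × 0.98; cell vol = 1.3² × mean(4 corners)
unit = 1.3² × 0.98 / (4×255) = 0.00162373 mm³ per gray-sum
row 0: Σ corner-gray over 3 cells = 1203  → 1.9533
row 1: Σ corner-gray over 3 cells = 1086  → 1.7634
row 2: Σ corner-gray over 3 cells = 767  → 1.2454
row 3: Σ corner-gray over 3 cells = 1427  → 2.3171
row 4: Σ corner-gray over 3 cells = 1775  → 2.8821
row 5: Σ corner-gray over 3 cells = 1396  → 2.2667
row 6: Σ corner-gray over 3 cells = 1996  → 3.2410
row 7: Σ corner-gray over 3 cells = 2247  → 3.6485
row 8: Σ corner-gray over 3 cells = 1834  → 2.9779
row 9: Σ corner-gray over 3 cells = 2083  → 3.3822
row 10: Σ corner-gray over 3 cells = 2241  → 3.6388
row 11: Σ corner-gray over 3 cells = 1660  → 2.6954
row 12: Σ corner-gray over 3 cells = 1150  → 1.8673
row 13: Σ corner-gray over 3 cells = 1376  → 2.2342
Σ rows: total corner-gray = 22241  → 36.1133 mm³
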